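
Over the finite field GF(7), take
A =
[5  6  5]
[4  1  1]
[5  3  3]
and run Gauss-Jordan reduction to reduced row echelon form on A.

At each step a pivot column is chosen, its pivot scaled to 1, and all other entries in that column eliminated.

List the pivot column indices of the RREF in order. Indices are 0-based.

[1] R0 /= 5  ⇒  (1, 4, 1)
     R1 -= 4·R0  ⇒  (0, 6, 4)
     R2 -= 5·R0  ⇒  (0, 4, 5)
[2] R1 /= 6  ⇒  (0, 1, 3)
     R0 -= 4·R1  ⇒  (1, 0, 3)
     R2 -= 4·R1  ⇒  (0, 0, 0)
column 2 empty below row 2

pivot columns: 0, 1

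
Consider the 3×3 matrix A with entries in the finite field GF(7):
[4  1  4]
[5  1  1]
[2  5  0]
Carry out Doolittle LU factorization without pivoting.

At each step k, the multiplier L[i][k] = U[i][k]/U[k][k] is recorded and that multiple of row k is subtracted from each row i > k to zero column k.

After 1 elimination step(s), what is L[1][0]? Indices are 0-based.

k=0: U[0][0]=4
  eliminate (1,0): mult=3, new row 1: (0, 5, 3); set L[1][0]=3
  eliminate (2,0): mult=4, new row 2: (0, 1, 5); set L[2][0]=4

L[1][0] = 3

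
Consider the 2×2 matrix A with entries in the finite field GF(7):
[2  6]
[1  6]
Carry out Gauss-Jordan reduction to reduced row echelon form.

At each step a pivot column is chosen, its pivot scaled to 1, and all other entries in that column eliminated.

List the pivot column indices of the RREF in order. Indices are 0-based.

step 1: normalize row 0 (÷2) = (1, 3)
  row 1: subtract 1×row0 = (0, 3)
step 2: normalize row 1 (÷3) = (0, 1)
  row 0: subtract 3×row1 = (1, 0)

pivot columns: 0, 1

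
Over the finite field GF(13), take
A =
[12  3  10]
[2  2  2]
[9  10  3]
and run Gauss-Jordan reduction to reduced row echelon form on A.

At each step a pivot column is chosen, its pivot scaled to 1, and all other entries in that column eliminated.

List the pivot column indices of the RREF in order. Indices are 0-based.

pivot columns: 0, 1, 2

pivot(0,0)=12: scale R0 → (1, 10, 3)
  clear (1,0): R1 −= (2)R0 → (0, 8, 9)
  clear (2,0): R2 −= (9)R0 → (0, 11, 2)
pivot(1,1)=8: scale R1 → (0, 1, 6)
  clear (0,1): R0 −= (10)R1 → (1, 0, 8)
  clear (2,1): R2 −= (11)R1 → (0, 0, 1)
pivot(2,2)=1: scale R2 → (0, 0, 1)
  clear (0,2): R0 −= (8)R2 → (1, 0, 0)
  clear (1,2): R1 −= (6)R2 → (0, 1, 0)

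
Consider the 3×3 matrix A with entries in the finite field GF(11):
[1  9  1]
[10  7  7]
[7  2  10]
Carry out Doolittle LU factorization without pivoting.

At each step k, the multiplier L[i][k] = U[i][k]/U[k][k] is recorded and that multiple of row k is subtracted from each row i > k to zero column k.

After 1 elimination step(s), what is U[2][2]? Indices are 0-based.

U[2][2] = 3

Step 1: pivot at (0,0) is 1.
  row1 ← row1 − (10)·row0  ⇒  L[1][0]=10, U row1=(0, 5, 8)
  row2 ← row2 − (7)·row0  ⇒  L[2][0]=7, U row2=(0, 5, 3)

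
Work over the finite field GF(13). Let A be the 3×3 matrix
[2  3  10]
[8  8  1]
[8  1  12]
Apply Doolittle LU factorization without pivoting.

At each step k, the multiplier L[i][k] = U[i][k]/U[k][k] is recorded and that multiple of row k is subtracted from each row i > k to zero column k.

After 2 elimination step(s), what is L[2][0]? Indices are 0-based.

L[2][0] = 4

Step 1: pivot at (0,0) is 2.
  row1 ← row1 − (4)·row0  ⇒  L[1][0]=4, U row1=(0, 9, 0)
  row2 ← row2 − (4)·row0  ⇒  L[2][0]=4, U row2=(0, 2, 11)
Step 2: pivot at (1,1) is 9.
  row2 ← row2 − (6)·row1  ⇒  L[2][1]=6, U row2=(0, 0, 11)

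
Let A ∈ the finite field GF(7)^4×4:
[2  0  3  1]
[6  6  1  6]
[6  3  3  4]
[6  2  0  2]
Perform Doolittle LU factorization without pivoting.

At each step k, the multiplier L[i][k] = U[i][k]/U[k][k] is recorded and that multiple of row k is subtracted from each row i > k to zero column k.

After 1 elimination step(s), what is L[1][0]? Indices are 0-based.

L[1][0] = 3

k=0: U[0][0]=2
  eliminate (1,0): mult=3, new row 1: (0, 6, 6, 3); set L[1][0]=3
  eliminate (2,0): mult=3, new row 2: (0, 3, 1, 1); set L[2][0]=3
  eliminate (3,0): mult=3, new row 3: (0, 2, 5, 6); set L[3][0]=3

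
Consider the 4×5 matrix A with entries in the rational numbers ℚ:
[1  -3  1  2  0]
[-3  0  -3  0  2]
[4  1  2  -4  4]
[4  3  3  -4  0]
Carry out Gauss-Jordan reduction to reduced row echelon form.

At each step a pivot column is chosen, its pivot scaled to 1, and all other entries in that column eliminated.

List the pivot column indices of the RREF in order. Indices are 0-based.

[1] R0 /= 1  ⇒  (1, -3, 1, 2, 0)
     R1 -= -3·R0  ⇒  (0, -9, 0, 6, 2)
     R2 -= 4·R0  ⇒  (0, 13, -2, -12, 4)
     R3 -= 4·R0  ⇒  (0, 15, -1, -12, 0)
[2] R1 /= -9  ⇒  (0, 1, 0, -2/3, -2/9)
     R0 -= -3·R1  ⇒  (1, 0, 1, 0, -2/3)
     R2 -= 13·R1  ⇒  (0, 0, -2, -10/3, 62/9)
     R3 -= 15·R1  ⇒  (0, 0, -1, -2, 10/3)
[3] R2 /= -2  ⇒  (0, 0, 1, 5/3, -31/9)
     R0 -= 1·R2  ⇒  (1, 0, 0, -5/3, 25/9)
     R3 -= -1·R2  ⇒  (0, 0, 0, -1/3, -1/9)
[4] R3 /= -1/3  ⇒  (0, 0, 0, 1, 1/3)
     R0 -= -5/3·R3  ⇒  (1, 0, 0, 0, 10/3)
     R1 -= -2/3·R3  ⇒  (0, 1, 0, 0, 0)
     R2 -= 5/3·R3  ⇒  (0, 0, 1, 0, -4)

pivot columns: 0, 1, 2, 3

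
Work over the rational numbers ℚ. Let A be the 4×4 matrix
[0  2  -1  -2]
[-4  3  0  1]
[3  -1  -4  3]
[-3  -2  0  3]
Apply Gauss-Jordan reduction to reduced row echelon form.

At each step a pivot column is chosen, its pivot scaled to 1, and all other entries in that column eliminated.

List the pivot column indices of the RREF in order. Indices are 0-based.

pivot columns: 0, 1, 2, 3

step 1: exchange rows 0,1
step 1: normalize row 0 (÷-4) = (1, -3/4, 0, -1/4)
  row 2: subtract 3×row0 = (0, 5/4, -4, 15/4)
  row 3: subtract -3×row0 = (0, -17/4, 0, 9/4)
step 2: normalize row 1 (÷2) = (0, 1, -1/2, -1)
  row 0: subtract -3/4×row1 = (1, 0, -3/8, -1)
  row 2: subtract 5/4×row1 = (0, 0, -27/8, 5)
  row 3: subtract -17/4×row1 = (0, 0, -17/8, -2)
step 3: normalize row 2 (÷-27/8) = (0, 0, 1, -40/27)
  row 0: subtract -3/8×row2 = (1, 0, 0, -14/9)
  row 1: subtract -1/2×row2 = (0, 1, 0, -47/27)
  row 3: subtract -17/8×row2 = (0, 0, 0, -139/27)
step 4: normalize row 3 (÷-139/27) = (0, 0, 0, 1)
  row 0: subtract -14/9×row3 = (1, 0, 0, 0)
  row 1: subtract -47/27×row3 = (0, 1, 0, 0)
  row 2: subtract -40/27×row3 = (0, 0, 1, 0)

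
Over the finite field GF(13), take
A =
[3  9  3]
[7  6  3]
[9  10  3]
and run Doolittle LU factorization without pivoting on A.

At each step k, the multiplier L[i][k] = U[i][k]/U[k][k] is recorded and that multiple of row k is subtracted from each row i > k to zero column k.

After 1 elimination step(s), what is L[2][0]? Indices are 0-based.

L[2][0] = 3

k=0: U[0][0]=3
  eliminate (1,0): mult=11, new row 1: (0, 11, 9); set L[1][0]=11
  eliminate (2,0): mult=3, new row 2: (0, 9, 7); set L[2][0]=3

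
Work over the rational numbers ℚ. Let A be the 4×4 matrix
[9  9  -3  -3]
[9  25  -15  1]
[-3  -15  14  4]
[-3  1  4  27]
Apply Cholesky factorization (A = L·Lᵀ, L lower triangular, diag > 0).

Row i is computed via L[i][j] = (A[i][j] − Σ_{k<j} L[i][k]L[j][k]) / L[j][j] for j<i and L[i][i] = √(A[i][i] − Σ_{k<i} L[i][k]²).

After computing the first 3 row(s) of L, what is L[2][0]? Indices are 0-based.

Step 1: L[0][0] = √(9) = 3.
  L[1][0] = (9) / L[0][0] = 3.
Step 2: L[1][1] = √(16) = 4.
  L[2][0] = (-3) / L[0][0] = -1.
  L[2][1] = (-12) / L[1][1] = -3.
Step 3: L[2][2] = √(4) = 2.

L[2][0] = -1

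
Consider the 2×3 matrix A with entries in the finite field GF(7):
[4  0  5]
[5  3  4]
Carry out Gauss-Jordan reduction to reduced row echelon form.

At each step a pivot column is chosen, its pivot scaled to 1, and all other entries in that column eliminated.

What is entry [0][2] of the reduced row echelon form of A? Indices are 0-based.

pivot(0,0)=4: scale R0 → (1, 0, 3)
  clear (1,0): R1 −= (5)R0 → (0, 3, 3)
pivot(1,1)=3: scale R1 → (0, 1, 1)

M[0][2] = 3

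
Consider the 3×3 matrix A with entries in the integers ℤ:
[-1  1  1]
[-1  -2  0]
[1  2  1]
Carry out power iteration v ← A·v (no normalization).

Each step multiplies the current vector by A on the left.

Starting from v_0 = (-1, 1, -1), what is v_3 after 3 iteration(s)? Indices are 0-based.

v_0 = (-1, 1, -1).
v_1 = A·v_0 = (1, -1, 0).
v_2 = A·v_1 = (-2, 1, -1).
v_3 = A·v_2 = (2, 0, -1).

v_3 = (2, 0, -1)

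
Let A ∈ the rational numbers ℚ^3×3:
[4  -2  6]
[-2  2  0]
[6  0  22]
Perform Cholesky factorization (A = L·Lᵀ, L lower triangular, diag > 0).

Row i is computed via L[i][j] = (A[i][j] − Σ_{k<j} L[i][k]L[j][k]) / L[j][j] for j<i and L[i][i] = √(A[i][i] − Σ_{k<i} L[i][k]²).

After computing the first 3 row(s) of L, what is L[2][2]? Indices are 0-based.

Step 1: L[0][0] = √(4) = 2.
  L[1][0] = (-2) / L[0][0] = -1.
Step 2: L[1][1] = √(1) = 1.
  L[2][0] = (6) / L[0][0] = 3.
  L[2][1] = (3) / L[1][1] = 3.
Step 3: L[2][2] = √(4) = 2.

L[2][2] = 2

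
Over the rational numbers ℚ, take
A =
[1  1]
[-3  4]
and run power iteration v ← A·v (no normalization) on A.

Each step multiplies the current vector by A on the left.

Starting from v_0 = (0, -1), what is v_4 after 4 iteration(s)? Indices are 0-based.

v_0 = (0, -1).
v_1 = A·v_0 = (-1, -4).
v_2 = A·v_1 = (-5, -13).
v_3 = A·v_2 = (-18, -37).
v_4 = A·v_3 = (-55, -94).

v_4 = (-55, -94)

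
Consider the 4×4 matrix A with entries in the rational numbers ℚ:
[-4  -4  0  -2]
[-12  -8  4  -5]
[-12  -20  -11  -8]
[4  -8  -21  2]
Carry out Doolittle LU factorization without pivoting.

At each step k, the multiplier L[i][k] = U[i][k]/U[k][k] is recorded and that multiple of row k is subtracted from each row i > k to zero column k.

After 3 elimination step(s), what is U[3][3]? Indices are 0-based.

U[3][3] = 3

Step 1: pivot at (0,0) is -4.
  row1 ← row1 − (3)·row0  ⇒  L[1][0]=3, U row1=(0, 4, 4, 1)
  row2 ← row2 − (3)·row0  ⇒  L[2][0]=3, U row2=(0, -8, -11, -2)
  row3 ← row3 − (-1)·row0  ⇒  L[3][0]=-1, U row3=(0, -12, -21, 0)
Step 2: pivot at (1,1) is 4.
  row2 ← row2 − (-2)·row1  ⇒  L[2][1]=-2, U row2=(0, 0, -3, 0)
  row3 ← row3 − (-3)·row1  ⇒  L[3][1]=-3, U row3=(0, 0, -9, 3)
Step 3: pivot at (2,2) is -3.
  row3 ← row3 − (3)·row2  ⇒  L[3][2]=3, U row3=(0, 0, 0, 3)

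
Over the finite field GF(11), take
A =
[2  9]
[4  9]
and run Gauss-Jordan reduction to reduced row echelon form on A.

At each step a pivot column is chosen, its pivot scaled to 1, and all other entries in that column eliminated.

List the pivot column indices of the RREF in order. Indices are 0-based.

pivot(0,0)=2: scale R0 → (1, 10)
  clear (1,0): R1 −= (4)R0 → (0, 2)
pivot(1,1)=2: scale R1 → (0, 1)
  clear (0,1): R0 −= (10)R1 → (1, 0)

pivot columns: 0, 1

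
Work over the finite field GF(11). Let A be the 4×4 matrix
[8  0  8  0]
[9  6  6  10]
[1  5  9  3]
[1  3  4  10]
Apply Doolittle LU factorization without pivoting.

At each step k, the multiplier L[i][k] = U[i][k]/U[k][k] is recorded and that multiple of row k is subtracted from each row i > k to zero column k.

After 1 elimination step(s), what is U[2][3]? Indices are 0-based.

Step 1: pivot at (0,0) is 8.
  row1 ← row1 − (8)·row0  ⇒  L[1][0]=8, U row1=(0, 6, 8, 10)
  row2 ← row2 − (7)·row0  ⇒  L[2][0]=7, U row2=(0, 5, 8, 3)
  row3 ← row3 − (7)·row0  ⇒  L[3][0]=7, U row3=(0, 3, 3, 10)

U[2][3] = 3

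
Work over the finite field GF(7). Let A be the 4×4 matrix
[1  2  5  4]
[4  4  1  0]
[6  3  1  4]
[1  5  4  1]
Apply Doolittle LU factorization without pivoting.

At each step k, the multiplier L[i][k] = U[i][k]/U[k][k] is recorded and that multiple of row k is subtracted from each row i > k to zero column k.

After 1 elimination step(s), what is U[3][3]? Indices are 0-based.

k=0: U[0][0]=1
  eliminate (1,0): mult=4, new row 1: (0, 3, 2, 5); set L[1][0]=4
  eliminate (2,0): mult=6, new row 2: (0, 5, 6, 1); set L[2][0]=6
  eliminate (3,0): mult=1, new row 3: (0, 3, 6, 4); set L[3][0]=1

U[3][3] = 4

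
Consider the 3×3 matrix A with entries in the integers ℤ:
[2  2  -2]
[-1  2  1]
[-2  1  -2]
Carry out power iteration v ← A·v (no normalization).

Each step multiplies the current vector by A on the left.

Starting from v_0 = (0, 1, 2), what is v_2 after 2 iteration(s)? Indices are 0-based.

v_2 = (10, 7, 14)

v_0 = (0, 1, 2).
v_1 = A·v_0 = (-2, 4, -3).
v_2 = A·v_1 = (10, 7, 14).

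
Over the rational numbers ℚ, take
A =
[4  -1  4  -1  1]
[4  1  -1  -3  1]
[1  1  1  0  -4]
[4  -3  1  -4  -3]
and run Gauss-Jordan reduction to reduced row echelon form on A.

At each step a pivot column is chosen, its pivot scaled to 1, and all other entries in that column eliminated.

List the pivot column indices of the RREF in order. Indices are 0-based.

pivot columns: 0, 1, 2, 3

[1] R0 /= 4  ⇒  (1, -1/4, 1, -1/4, 1/4)
     R1 -= 4·R0  ⇒  (0, 2, -5, -2, 0)
     R2 -= 1·R0  ⇒  (0, 5/4, 0, 1/4, -17/4)
     R3 -= 4·R0  ⇒  (0, -2, -3, -3, -4)
[2] R1 /= 2  ⇒  (0, 1, -5/2, -1, 0)
     R0 -= -1/4·R1  ⇒  (1, 0, 3/8, -1/2, 1/4)
     R2 -= 5/4·R1  ⇒  (0, 0, 25/8, 3/2, -17/4)
     R3 -= -2·R1  ⇒  (0, 0, -8, -5, -4)
[3] R2 /= 25/8  ⇒  (0, 0, 1, 12/25, -34/25)
     R0 -= 3/8·R2  ⇒  (1, 0, 0, -17/25, 19/25)
     R1 -= -5/2·R2  ⇒  (0, 1, 0, 1/5, -17/5)
     R3 -= -8·R2  ⇒  (0, 0, 0, -29/25, -372/25)
[4] R3 /= -29/25  ⇒  (0, 0, 0, 1, 372/29)
     R0 -= -17/25·R3  ⇒  (1, 0, 0, 0, 275/29)
     R1 -= 1/5·R3  ⇒  (0, 1, 0, 0, -173/29)
     R2 -= 12/25·R3  ⇒  (0, 0, 1, 0, -218/29)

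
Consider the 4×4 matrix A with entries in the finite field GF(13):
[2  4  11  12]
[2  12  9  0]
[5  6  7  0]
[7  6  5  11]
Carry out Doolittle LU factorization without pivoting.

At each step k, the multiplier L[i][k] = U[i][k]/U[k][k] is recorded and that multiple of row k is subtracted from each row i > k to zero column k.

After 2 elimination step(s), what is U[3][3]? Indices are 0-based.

[col 0] pivot 2
  R1 -= 1*R0 → (0, 8, 11, 1)  (L[1][0] := 1)
  R2 -= 9*R0 → (0, 9, 12, 9)  (L[2][0] := 9)
  R3 -= 10*R0 → (0, 5, 12, 8)  (L[3][0] := 10)
[col 1] pivot 8
  R2 -= 6*R1 → (0, 0, 11, 3)  (L[2][1] := 6)
  R3 -= 12*R1 → (0, 0, 10, 9)  (L[3][1] := 12)

U[3][3] = 9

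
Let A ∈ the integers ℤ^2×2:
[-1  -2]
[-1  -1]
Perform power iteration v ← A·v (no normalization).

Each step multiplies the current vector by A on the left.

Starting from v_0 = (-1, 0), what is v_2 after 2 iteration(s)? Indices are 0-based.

v_2 = (-3, -2)

v_0 = (-1, 0).
v_1 = A·v_0 = (1, 1).
v_2 = A·v_1 = (-3, -2).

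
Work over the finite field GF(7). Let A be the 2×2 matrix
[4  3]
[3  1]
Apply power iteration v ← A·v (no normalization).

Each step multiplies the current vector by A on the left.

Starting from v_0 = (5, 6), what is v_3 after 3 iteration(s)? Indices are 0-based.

v_3 = (5, 3)

v_0 = (5, 6).
v_1 = A·v_0 = (3, 0).
v_2 = A·v_1 = (5, 2).
v_3 = A·v_2 = (5, 3).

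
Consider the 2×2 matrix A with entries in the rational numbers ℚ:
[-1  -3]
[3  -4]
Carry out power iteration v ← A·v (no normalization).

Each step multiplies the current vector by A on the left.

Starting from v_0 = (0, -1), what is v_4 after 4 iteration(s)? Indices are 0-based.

v_0 = (0, -1).
v_1 = A·v_0 = (3, 4).
v_2 = A·v_1 = (-15, -7).
v_3 = A·v_2 = (36, -17).
v_4 = A·v_3 = (15, 176).

v_4 = (15, 176)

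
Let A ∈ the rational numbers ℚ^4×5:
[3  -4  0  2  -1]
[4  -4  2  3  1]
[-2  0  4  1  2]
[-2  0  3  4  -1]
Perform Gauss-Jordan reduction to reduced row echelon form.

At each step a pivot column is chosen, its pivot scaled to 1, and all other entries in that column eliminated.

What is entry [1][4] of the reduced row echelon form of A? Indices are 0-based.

pivot(0,0)=3: scale R0 → (1, -4/3, 0, 2/3, -1/3)
  clear (1,0): R1 −= (4)R0 → (0, 4/3, 2, 1/3, 7/3)
  clear (2,0): R2 −= (-2)R0 → (0, -8/3, 4, 7/3, 4/3)
  clear (3,0): R3 −= (-2)R0 → (0, -8/3, 3, 16/3, -5/3)
pivot(1,1)=4/3: scale R1 → (0, 1, 3/2, 1/4, 7/4)
  clear (0,1): R0 −= (-4/3)R1 → (1, 0, 2, 1, 2)
  clear (2,1): R2 −= (-8/3)R1 → (0, 0, 8, 3, 6)
  clear (3,1): R3 −= (-8/3)R1 → (0, 0, 7, 6, 3)
pivot(2,2)=8: scale R2 → (0, 0, 1, 3/8, 3/4)
  clear (0,2): R0 −= (2)R2 → (1, 0, 0, 1/4, 1/2)
  clear (1,2): R1 −= (3/2)R2 → (0, 1, 0, -5/16, 5/8)
  clear (3,2): R3 −= (7)R2 → (0, 0, 0, 27/8, -9/4)
pivot(3,3)=27/8: scale R3 → (0, 0, 0, 1, -2/3)
  clear (0,3): R0 −= (1/4)R3 → (1, 0, 0, 0, 2/3)
  clear (1,3): R1 −= (-5/16)R3 → (0, 1, 0, 0, 5/12)
  clear (2,3): R2 −= (3/8)R3 → (0, 0, 1, 0, 1)

M[1][4] = 5/12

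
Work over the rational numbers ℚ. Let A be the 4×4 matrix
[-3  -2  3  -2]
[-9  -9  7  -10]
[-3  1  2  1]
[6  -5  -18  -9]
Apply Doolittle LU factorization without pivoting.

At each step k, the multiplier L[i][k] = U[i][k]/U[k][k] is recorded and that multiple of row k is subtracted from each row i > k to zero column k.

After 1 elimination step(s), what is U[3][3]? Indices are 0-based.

k=0: U[0][0]=-3
  eliminate (1,0): mult=3, new row 1: (0, -3, -2, -4); set L[1][0]=3
  eliminate (2,0): mult=1, new row 2: (0, 3, -1, 3); set L[2][0]=1
  eliminate (3,0): mult=-2, new row 3: (0, -9, -12, -13); set L[3][0]=-2

U[3][3] = -13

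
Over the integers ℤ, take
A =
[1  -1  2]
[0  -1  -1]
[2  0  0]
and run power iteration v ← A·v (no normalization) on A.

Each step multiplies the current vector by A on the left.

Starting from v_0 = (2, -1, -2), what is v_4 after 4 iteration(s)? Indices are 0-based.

v_4 = (14, -17, 14)

v_0 = (2, -1, -2).
v_1 = A·v_0 = (-1, 3, 4).
v_2 = A·v_1 = (4, -7, -2).
v_3 = A·v_2 = (7, 9, 8).
v_4 = A·v_3 = (14, -17, 14).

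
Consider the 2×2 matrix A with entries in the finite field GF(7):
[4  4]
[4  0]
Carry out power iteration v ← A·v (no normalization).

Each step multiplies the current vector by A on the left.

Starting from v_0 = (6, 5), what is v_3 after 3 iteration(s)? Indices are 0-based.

v_3 = (0, 3)

v_0 = (6, 5).
v_1 = A·v_0 = (2, 3).
v_2 = A·v_1 = (6, 1).
v_3 = A·v_2 = (0, 3).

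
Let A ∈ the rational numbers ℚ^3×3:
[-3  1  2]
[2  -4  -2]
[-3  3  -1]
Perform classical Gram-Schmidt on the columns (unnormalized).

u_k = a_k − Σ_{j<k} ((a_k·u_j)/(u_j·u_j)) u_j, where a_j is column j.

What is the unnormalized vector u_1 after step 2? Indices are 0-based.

Step 1: u_0 = a_0 = (-3, 2, -3).
Step 2: u_1 = a_1 − (-10/11)·u_0 = (-19/11, -24/11, 3/11).

u_1 = (-19/11, -24/11, 3/11)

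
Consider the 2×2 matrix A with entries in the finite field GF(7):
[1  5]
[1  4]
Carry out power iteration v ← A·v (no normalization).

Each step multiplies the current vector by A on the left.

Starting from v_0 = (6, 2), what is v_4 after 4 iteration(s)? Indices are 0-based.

v_4 = (6, 3)

v_0 = (6, 2).
v_1 = A·v_0 = (2, 0).
v_2 = A·v_1 = (2, 2).
v_3 = A·v_2 = (5, 3).
v_4 = A·v_3 = (6, 3).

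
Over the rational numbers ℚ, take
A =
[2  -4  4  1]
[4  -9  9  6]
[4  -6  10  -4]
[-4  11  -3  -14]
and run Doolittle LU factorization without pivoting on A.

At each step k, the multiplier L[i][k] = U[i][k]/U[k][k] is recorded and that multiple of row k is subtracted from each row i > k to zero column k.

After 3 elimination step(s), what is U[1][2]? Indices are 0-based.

U[1][2] = 1

[col 0] pivot 2
  R1 -= 2*R0 → (0, -1, 1, 4)  (L[1][0] := 2)
  R2 -= 2*R0 → (0, 2, 2, -6)  (L[2][0] := 2)
  R3 -= -2*R0 → (0, 3, 5, -12)  (L[3][0] := -2)
[col 1] pivot -1
  R2 -= -2*R1 → (0, 0, 4, 2)  (L[2][1] := -2)
  R3 -= -3*R1 → (0, 0, 8, 0)  (L[3][1] := -3)
[col 2] pivot 4
  R3 -= 2*R2 → (0, 0, 0, -4)  (L[3][2] := 2)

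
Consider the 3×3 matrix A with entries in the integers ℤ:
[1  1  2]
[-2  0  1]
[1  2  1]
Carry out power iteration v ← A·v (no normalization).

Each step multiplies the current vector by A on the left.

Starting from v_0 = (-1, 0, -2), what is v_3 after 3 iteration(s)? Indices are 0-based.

v_3 = (-20, 14, -5)

v_0 = (-1, 0, -2).
v_1 = A·v_0 = (-5, 0, -3).
v_2 = A·v_1 = (-11, 7, -8).
v_3 = A·v_2 = (-20, 14, -5).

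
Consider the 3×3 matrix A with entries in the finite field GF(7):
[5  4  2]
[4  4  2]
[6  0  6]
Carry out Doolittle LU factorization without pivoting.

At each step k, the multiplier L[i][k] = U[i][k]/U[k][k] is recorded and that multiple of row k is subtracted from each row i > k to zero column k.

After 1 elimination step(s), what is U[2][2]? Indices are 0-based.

Step 1: pivot at (0,0) is 5.
  row1 ← row1 − (5)·row0  ⇒  L[1][0]=5, U row1=(0, 5, 6)
  row2 ← row2 − (4)·row0  ⇒  L[2][0]=4, U row2=(0, 5, 5)

U[2][2] = 5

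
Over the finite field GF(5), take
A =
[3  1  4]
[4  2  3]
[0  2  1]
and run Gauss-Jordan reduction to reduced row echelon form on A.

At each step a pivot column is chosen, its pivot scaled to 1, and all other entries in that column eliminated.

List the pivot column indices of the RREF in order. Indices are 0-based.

[1] R0 /= 3  ⇒  (1, 2, 3)
     R1 -= 4·R0  ⇒  (0, 4, 1)
[2] R1 /= 4  ⇒  (0, 1, 4)
     R0 -= 2·R1  ⇒  (1, 0, 0)
     R2 -= 2·R1  ⇒  (0, 0, 3)
[3] R2 /= 3  ⇒  (0, 0, 1)
     R1 -= 4·R2  ⇒  (0, 1, 0)

pivot columns: 0, 1, 2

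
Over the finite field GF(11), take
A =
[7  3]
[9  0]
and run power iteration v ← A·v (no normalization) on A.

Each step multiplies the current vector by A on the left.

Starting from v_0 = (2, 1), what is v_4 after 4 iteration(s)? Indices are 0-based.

v_4 = (4, 4)

v_0 = (2, 1).
v_1 = A·v_0 = (6, 7).
v_2 = A·v_1 = (8, 10).
v_3 = A·v_2 = (9, 6).
v_4 = A·v_3 = (4, 4).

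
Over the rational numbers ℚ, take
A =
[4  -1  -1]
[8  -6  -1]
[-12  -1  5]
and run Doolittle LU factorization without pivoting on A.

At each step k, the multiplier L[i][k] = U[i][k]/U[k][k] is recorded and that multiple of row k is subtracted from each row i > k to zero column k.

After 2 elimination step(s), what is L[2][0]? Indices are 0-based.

Step 1: pivot at (0,0) is 4.
  row1 ← row1 − (2)·row0  ⇒  L[1][0]=2, U row1=(0, -4, 1)
  row2 ← row2 − (-3)·row0  ⇒  L[2][0]=-3, U row2=(0, -4, 2)
Step 2: pivot at (1,1) is -4.
  row2 ← row2 − (1)·row1  ⇒  L[2][1]=1, U row2=(0, 0, 1)

L[2][0] = -3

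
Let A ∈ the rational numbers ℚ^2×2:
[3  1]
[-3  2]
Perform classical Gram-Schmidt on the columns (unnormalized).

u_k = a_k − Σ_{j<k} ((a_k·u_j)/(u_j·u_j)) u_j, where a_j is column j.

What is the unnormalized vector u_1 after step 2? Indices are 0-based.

Step 1: u_0 = a_0 = (3, -3).
Step 2: u_1 = a_1 − (-1/6)·u_0 = (3/2, 3/2).

u_1 = (3/2, 3/2)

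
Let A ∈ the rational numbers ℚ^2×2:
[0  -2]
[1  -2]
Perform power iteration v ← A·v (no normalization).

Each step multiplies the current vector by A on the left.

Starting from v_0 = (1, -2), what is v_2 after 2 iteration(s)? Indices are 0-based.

v_2 = (-10, -6)

v_0 = (1, -2).
v_1 = A·v_0 = (4, 5).
v_2 = A·v_1 = (-10, -6).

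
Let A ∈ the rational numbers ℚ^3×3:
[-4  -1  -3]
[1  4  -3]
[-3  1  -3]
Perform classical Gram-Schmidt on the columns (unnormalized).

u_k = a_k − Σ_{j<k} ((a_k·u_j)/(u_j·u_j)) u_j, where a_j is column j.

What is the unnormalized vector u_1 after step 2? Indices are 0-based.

u_1 = (-3/13, 99/26, 41/26)

Step 1: u_0 = a_0 = (-4, 1, -3).
Step 2: u_1 = a_1 − (5/26)·u_0 = (-3/13, 99/26, 41/26).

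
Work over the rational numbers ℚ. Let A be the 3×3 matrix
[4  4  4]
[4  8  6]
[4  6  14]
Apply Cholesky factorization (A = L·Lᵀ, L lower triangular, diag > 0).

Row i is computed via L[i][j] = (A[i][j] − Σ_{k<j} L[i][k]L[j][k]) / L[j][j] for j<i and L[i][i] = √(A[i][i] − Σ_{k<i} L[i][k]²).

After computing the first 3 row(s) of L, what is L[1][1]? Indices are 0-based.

Step 1: L[0][0] = √(4) = 2.
  L[1][0] = (4) / L[0][0] = 2.
Step 2: L[1][1] = √(4) = 2.
  L[2][0] = (4) / L[0][0] = 2.
  L[2][1] = (2) / L[1][1] = 1.
Step 3: L[2][2] = √(9) = 3.

L[1][1] = 2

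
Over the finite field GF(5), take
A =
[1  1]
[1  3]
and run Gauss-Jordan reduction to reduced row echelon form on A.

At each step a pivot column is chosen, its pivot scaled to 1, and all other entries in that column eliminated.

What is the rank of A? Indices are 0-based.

pivot(0,0)=1: scale R0 → (1, 1)
  clear (1,0): R1 −= (1)R0 → (0, 2)
pivot(1,1)=2: scale R1 → (0, 1)
  clear (0,1): R0 −= (1)R1 → (1, 0)

rank = 2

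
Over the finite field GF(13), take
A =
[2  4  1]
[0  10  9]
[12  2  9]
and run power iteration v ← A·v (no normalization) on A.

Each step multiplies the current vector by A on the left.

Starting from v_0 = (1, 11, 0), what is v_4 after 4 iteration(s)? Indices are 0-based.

v_0 = (1, 11, 0).
v_1 = A·v_0 = (7, 6, 8).
v_2 = A·v_1 = (7, 2, 12).
v_3 = A·v_2 = (8, 11, 1).
v_4 = A·v_3 = (9, 2, 10).

v_4 = (9, 2, 10)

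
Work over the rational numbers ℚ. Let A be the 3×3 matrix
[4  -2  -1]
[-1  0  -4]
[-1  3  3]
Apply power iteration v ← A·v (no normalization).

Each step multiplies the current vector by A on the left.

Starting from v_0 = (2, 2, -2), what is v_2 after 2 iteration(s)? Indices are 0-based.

v_0 = (2, 2, -2).
v_1 = A·v_0 = (6, 6, -2).
v_2 = A·v_1 = (14, 2, 6).

v_2 = (14, 2, 6)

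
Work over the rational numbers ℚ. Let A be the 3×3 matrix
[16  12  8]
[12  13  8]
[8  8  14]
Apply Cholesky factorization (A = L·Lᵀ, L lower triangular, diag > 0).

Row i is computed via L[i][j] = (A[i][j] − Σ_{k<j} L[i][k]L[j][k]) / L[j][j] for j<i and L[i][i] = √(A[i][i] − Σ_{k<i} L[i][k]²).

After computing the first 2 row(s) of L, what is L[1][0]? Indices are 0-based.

L[1][0] = 3

Step 1: L[0][0] = √(16) = 4.
  L[1][0] = (12) / L[0][0] = 3.
Step 2: L[1][1] = √(4) = 2.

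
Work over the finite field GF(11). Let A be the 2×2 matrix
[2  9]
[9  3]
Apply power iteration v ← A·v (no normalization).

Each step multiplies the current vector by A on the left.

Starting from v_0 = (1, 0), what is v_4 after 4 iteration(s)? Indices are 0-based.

v_4 = (10, 10)

v_0 = (1, 0).
v_1 = A·v_0 = (2, 9).
v_2 = A·v_1 = (8, 1).
v_3 = A·v_2 = (3, 9).
v_4 = A·v_3 = (10, 10).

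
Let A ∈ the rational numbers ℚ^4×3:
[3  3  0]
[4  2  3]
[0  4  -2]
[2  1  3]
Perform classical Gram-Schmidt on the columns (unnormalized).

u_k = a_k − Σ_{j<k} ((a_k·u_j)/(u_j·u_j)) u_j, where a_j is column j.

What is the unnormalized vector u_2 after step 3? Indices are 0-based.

Step 1: u_0 = a_0 = (3, 4, 0, 2).
Step 2: u_1 = a_1 − (19/29)·u_0 = (30/29, -18/29, 4, -9/29).
Step 3: u_2 = a_2 − (18/29)·u_0 − (-313/509)·u_1 = (-624/509, 69/509, 234/509, 798/509).

u_2 = (-624/509, 69/509, 234/509, 798/509)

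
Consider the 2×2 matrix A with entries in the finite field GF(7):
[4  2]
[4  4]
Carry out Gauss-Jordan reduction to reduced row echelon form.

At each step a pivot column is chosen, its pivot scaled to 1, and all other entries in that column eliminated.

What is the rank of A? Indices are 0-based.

rank = 2

step 1: normalize row 0 (÷4) = (1, 4)
  row 1: subtract 4×row0 = (0, 2)
step 2: normalize row 1 (÷2) = (0, 1)
  row 0: subtract 4×row1 = (1, 0)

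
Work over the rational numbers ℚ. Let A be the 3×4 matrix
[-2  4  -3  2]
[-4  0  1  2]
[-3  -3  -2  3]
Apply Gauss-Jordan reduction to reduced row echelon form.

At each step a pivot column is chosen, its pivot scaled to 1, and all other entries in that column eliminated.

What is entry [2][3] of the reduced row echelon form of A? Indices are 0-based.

M[2][3] = -18/43

step 1: normalize row 0 (÷-2) = (1, -2, 3/2, -1)
  row 1: subtract -4×row0 = (0, -8, 7, -2)
  row 2: subtract -3×row0 = (0, -9, 5/2, 0)
step 2: normalize row 1 (÷-8) = (0, 1, -7/8, 1/4)
  row 0: subtract -2×row1 = (1, 0, -1/4, -1/2)
  row 2: subtract -9×row1 = (0, 0, -43/8, 9/4)
step 3: normalize row 2 (÷-43/8) = (0, 0, 1, -18/43)
  row 0: subtract -1/4×row2 = (1, 0, 0, -26/43)
  row 1: subtract -7/8×row2 = (0, 1, 0, -5/43)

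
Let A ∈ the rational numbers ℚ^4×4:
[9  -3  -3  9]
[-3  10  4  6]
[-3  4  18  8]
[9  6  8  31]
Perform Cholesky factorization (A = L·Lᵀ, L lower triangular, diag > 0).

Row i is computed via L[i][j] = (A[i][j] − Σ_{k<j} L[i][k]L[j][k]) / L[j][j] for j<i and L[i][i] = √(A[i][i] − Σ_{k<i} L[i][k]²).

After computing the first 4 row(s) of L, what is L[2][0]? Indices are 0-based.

L[2][0] = -1

Step 1: L[0][0] = √(9) = 3.
  L[1][0] = (-3) / L[0][0] = -1.
Step 2: L[1][1] = √(9) = 3.
  L[2][0] = (-3) / L[0][0] = -1.
  L[2][1] = (3) / L[1][1] = 1.
Step 3: L[2][2] = √(16) = 4.
  L[3][0] = (9) / L[0][0] = 3.
  L[3][1] = (9) / L[1][1] = 3.
  L[3][2] = (8) / L[2][2] = 2.
Step 4: L[3][3] = √(9) = 3.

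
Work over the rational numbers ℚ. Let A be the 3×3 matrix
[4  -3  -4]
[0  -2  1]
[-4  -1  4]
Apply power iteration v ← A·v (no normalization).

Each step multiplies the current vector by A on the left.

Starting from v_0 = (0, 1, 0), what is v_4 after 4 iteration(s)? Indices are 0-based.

v_0 = (0, 1, 0).
v_1 = A·v_0 = (-3, -2, -1).
v_2 = A·v_1 = (-2, 3, 10).
v_3 = A·v_2 = (-57, 4, 45).
v_4 = A·v_3 = (-420, 37, 404).

v_4 = (-420, 37, 404)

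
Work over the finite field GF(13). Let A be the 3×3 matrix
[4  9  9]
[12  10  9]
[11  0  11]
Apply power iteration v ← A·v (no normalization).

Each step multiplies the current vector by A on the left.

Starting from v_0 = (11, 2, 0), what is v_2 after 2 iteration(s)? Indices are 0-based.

v_2 = (1, 12, 11)

v_0 = (11, 2, 0).
v_1 = A·v_0 = (10, 9, 4).
v_2 = A·v_1 = (1, 12, 11).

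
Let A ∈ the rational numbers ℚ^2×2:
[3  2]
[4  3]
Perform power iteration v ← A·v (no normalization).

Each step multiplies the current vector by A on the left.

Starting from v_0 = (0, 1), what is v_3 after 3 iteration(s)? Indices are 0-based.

v_3 = (70, 99)

v_0 = (0, 1).
v_1 = A·v_0 = (2, 3).
v_2 = A·v_1 = (12, 17).
v_3 = A·v_2 = (70, 99).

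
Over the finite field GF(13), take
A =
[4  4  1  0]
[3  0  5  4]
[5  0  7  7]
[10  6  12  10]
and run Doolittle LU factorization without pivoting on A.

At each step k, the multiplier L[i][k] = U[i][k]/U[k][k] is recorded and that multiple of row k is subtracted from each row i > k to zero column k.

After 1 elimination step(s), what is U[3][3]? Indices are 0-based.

U[3][3] = 10

k=0: U[0][0]=4
  eliminate (1,0): mult=4, new row 1: (0, 10, 1, 4); set L[1][0]=4
  eliminate (2,0): mult=11, new row 2: (0, 8, 9, 7); set L[2][0]=11
  eliminate (3,0): mult=9, new row 3: (0, 9, 3, 10); set L[3][0]=9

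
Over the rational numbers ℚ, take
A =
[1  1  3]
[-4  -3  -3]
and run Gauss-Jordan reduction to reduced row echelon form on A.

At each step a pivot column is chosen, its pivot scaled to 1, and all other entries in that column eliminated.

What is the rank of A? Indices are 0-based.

pivot(0,0)=1: scale R0 → (1, 1, 3)
  clear (1,0): R1 −= (-4)R0 → (0, 1, 9)
pivot(1,1)=1: scale R1 → (0, 1, 9)
  clear (0,1): R0 −= (1)R1 → (1, 0, -6)

rank = 2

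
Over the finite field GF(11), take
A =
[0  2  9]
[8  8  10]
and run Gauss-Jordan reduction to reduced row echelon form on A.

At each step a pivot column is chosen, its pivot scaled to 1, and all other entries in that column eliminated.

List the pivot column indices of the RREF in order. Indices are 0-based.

pivot columns: 0, 1

pivot(0,0): swap R0↔R1
pivot(0,0)=8: scale R0 → (1, 1, 4)
pivot(1,1)=2: scale R1 → (0, 1, 10)
  clear (0,1): R0 −= (1)R1 → (1, 0, 5)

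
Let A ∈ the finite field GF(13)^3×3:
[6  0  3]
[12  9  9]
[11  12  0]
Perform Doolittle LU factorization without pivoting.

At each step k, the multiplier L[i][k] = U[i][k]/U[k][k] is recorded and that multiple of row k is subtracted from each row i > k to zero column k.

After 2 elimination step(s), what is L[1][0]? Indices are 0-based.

k=0: U[0][0]=6
  eliminate (1,0): mult=2, new row 1: (0, 9, 3); set L[1][0]=2
  eliminate (2,0): mult=4, new row 2: (0, 12, 1); set L[2][0]=4
k=1: U[1][1]=9
  eliminate (2,1): mult=10, new row 2: (0, 0, 10); set L[2][1]=10

L[1][0] = 2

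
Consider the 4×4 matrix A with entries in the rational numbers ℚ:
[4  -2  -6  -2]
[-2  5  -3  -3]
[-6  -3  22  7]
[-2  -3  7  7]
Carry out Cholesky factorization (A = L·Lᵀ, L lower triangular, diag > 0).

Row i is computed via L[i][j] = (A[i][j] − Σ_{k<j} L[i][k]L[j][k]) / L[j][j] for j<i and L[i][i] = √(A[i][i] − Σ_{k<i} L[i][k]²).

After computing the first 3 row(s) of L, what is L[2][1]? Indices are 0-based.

Step 1: L[0][0] = √(4) = 2.
  L[1][0] = (-2) / L[0][0] = -1.
Step 2: L[1][1] = √(4) = 2.
  L[2][0] = (-6) / L[0][0] = -3.
  L[2][1] = (-6) / L[1][1] = -3.
Step 3: L[2][2] = √(4) = 2.

L[2][1] = -3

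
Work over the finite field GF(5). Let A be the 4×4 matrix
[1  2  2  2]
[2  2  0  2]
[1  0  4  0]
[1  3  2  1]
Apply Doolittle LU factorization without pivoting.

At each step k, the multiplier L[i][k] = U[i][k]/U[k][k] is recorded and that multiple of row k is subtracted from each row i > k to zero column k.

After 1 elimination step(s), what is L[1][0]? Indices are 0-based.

Step 1: pivot at (0,0) is 1.
  row1 ← row1 − (2)·row0  ⇒  L[1][0]=2, U row1=(0, 3, 1, 3)
  row2 ← row2 − (1)·row0  ⇒  L[2][0]=1, U row2=(0, 3, 2, 3)
  row3 ← row3 − (1)·row0  ⇒  L[3][0]=1, U row3=(0, 1, 0, 4)

L[1][0] = 2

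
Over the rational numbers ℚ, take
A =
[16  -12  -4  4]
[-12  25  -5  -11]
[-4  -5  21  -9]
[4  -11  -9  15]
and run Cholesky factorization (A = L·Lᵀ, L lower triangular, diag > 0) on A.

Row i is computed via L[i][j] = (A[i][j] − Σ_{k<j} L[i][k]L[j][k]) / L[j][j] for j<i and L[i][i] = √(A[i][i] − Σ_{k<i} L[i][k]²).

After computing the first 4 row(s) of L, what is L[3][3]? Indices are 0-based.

L[3][3] = 1

Step 1: L[0][0] = √(16) = 4.
  L[1][0] = (-12) / L[0][0] = -3.
Step 2: L[1][1] = √(16) = 4.
  L[2][0] = (-4) / L[0][0] = -1.
  L[2][1] = (-8) / L[1][1] = -2.
Step 3: L[2][2] = √(16) = 4.
  L[3][0] = (4) / L[0][0] = 1.
  L[3][1] = (-8) / L[1][1] = -2.
  L[3][2] = (-12) / L[2][2] = -3.
Step 4: L[3][3] = √(1) = 1.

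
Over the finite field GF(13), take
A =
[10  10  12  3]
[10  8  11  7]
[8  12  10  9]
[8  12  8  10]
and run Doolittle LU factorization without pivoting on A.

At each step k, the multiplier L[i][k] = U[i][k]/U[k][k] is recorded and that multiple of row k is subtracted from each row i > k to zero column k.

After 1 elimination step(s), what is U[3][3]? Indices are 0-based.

[col 0] pivot 10
  R1 -= 1*R0 → (0, 11, 12, 4)  (L[1][0] := 1)
  R2 -= 6*R0 → (0, 4, 3, 4)  (L[2][0] := 6)
  R3 -= 6*R0 → (0, 4, 1, 5)  (L[3][0] := 6)

U[3][3] = 5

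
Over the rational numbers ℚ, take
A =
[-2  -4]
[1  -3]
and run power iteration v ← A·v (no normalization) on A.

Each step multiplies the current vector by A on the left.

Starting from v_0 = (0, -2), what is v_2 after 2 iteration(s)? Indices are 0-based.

v_0 = (0, -2).
v_1 = A·v_0 = (8, 6).
v_2 = A·v_1 = (-40, -10).

v_2 = (-40, -10)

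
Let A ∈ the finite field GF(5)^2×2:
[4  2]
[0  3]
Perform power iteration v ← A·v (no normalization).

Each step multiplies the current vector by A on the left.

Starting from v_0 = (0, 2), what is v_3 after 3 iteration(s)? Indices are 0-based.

v_0 = (0, 2).
v_1 = A·v_0 = (4, 1).
v_2 = A·v_1 = (3, 3).
v_3 = A·v_2 = (3, 4).

v_3 = (3, 4)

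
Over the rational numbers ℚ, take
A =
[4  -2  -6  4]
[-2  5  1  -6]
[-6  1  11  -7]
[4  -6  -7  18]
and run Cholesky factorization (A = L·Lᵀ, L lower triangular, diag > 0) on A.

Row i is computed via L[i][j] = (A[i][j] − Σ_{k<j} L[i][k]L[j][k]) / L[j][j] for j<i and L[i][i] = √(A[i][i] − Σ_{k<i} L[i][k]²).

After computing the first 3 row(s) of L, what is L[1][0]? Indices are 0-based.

Step 1: L[0][0] = √(4) = 2.
  L[1][0] = (-2) / L[0][0] = -1.
Step 2: L[1][1] = √(4) = 2.
  L[2][0] = (-6) / L[0][0] = -3.
  L[2][1] = (-2) / L[1][1] = -1.
Step 3: L[2][2] = √(1) = 1.

L[1][0] = -1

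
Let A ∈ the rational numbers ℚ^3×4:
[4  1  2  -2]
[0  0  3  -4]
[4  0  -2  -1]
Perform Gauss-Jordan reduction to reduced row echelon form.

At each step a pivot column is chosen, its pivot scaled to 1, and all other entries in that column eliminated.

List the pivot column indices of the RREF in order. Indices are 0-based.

[1] R0 /= 4  ⇒  (1, 1/4, 1/2, -1/2)
     R2 -= 4·R0  ⇒  (0, -1, -4, 1)
[2] R1 <-> R2
[2] R1 /= -1  ⇒  (0, 1, 4, -1)
     R0 -= 1/4·R1  ⇒  (1, 0, -1/2, -1/4)
[3] R2 /= 3  ⇒  (0, 0, 1, -4/3)
     R0 -= -1/2·R2  ⇒  (1, 0, 0, -11/12)
     R1 -= 4·R2  ⇒  (0, 1, 0, 13/3)

pivot columns: 0, 1, 2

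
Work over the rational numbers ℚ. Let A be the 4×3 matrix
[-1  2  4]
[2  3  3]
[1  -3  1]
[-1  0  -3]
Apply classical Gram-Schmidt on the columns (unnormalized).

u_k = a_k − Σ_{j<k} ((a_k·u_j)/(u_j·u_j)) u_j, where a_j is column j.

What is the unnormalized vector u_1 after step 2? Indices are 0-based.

u_1 = (15/7, 19/7, -22/7, 1/7)

Step 1: u_0 = a_0 = (-1, 2, 1, -1).
Step 2: u_1 = a_1 − (1/7)·u_0 = (15/7, 19/7, -22/7, 1/7).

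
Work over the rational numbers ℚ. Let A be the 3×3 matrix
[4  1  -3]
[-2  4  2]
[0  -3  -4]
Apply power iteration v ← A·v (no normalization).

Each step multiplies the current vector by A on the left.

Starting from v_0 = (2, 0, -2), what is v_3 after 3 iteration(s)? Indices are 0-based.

v_3 = (76, -240, 164)

v_0 = (2, 0, -2).
v_1 = A·v_0 = (14, -8, 8).
v_2 = A·v_1 = (24, -44, -8).
v_3 = A·v_2 = (76, -240, 164).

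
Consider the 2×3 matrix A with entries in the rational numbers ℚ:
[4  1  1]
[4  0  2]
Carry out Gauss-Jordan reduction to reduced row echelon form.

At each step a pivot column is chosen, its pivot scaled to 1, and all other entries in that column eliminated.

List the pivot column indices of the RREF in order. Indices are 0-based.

step 1: normalize row 0 (÷4) = (1, 1/4, 1/4)
  row 1: subtract 4×row0 = (0, -1, 1)
step 2: normalize row 1 (÷-1) = (0, 1, -1)
  row 0: subtract 1/4×row1 = (1, 0, 1/2)

pivot columns: 0, 1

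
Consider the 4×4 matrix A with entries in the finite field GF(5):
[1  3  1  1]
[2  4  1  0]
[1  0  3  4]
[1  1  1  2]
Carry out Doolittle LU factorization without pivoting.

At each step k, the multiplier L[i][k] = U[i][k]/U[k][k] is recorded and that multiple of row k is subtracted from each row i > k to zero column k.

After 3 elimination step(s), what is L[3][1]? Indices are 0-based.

L[3][1] = 1

Step 1: pivot at (0,0) is 1.
  row1 ← row1 − (2)·row0  ⇒  L[1][0]=2, U row1=(0, 3, 4, 3)
  row2 ← row2 − (1)·row0  ⇒  L[2][0]=1, U row2=(0, 2, 2, 3)
  row3 ← row3 − (1)·row0  ⇒  L[3][0]=1, U row3=(0, 3, 0, 1)
Step 2: pivot at (1,1) is 3.
  row2 ← row2 − (4)·row1  ⇒  L[2][1]=4, U row2=(0, 0, 1, 1)
  row3 ← row3 − (1)·row1  ⇒  L[3][1]=1, U row3=(0, 0, 1, 3)
Step 3: pivot at (2,2) is 1.
  row3 ← row3 − (1)·row2  ⇒  L[3][2]=1, U row3=(0, 0, 0, 2)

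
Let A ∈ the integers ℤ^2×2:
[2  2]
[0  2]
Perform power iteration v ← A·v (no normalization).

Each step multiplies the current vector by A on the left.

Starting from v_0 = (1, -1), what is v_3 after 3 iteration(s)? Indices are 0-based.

v_3 = (-16, -8)

v_0 = (1, -1).
v_1 = A·v_0 = (0, -2).
v_2 = A·v_1 = (-4, -4).
v_3 = A·v_2 = (-16, -8).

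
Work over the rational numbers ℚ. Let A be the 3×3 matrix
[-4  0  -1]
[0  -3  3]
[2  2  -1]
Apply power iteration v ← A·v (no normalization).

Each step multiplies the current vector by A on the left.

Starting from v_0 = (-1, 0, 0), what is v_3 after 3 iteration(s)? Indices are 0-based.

v_3 = (46, 48, -50)

v_0 = (-1, 0, 0).
v_1 = A·v_0 = (4, 0, -2).
v_2 = A·v_1 = (-14, -6, 10).
v_3 = A·v_2 = (46, 48, -50).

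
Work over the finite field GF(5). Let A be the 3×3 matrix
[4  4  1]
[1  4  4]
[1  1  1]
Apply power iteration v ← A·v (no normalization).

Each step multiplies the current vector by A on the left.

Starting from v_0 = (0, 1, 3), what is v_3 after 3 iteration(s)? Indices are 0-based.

v_3 = (4, 2, 0)

v_0 = (0, 1, 3).
v_1 = A·v_0 = (2, 1, 4).
v_2 = A·v_1 = (1, 2, 2).
v_3 = A·v_2 = (4, 2, 0).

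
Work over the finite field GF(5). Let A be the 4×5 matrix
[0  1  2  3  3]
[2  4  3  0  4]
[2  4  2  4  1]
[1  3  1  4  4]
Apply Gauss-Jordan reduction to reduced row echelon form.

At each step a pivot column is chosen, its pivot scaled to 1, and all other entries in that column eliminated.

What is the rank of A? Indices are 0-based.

rank = 4

[1] R0 <-> R1
[1] R0 /= 2  ⇒  (1, 2, 4, 0, 2)
     R2 -= 2·R0  ⇒  (0, 0, 4, 4, 2)
     R3 -= 1·R0  ⇒  (0, 1, 2, 4, 2)
[2] R1 /= 1  ⇒  (0, 1, 2, 3, 3)
     R0 -= 2·R1  ⇒  (1, 0, 0, 4, 1)
     R3 -= 1·R1  ⇒  (0, 0, 0, 1, 4)
[3] R2 /= 4  ⇒  (0, 0, 1, 1, 3)
     R1 -= 2·R2  ⇒  (0, 1, 0, 1, 2)
[4] R3 /= 1  ⇒  (0, 0, 0, 1, 4)
     R0 -= 4·R3  ⇒  (1, 0, 0, 0, 0)
     R1 -= 1·R3  ⇒  (0, 1, 0, 0, 3)
     R2 -= 1·R3  ⇒  (0, 0, 1, 0, 4)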